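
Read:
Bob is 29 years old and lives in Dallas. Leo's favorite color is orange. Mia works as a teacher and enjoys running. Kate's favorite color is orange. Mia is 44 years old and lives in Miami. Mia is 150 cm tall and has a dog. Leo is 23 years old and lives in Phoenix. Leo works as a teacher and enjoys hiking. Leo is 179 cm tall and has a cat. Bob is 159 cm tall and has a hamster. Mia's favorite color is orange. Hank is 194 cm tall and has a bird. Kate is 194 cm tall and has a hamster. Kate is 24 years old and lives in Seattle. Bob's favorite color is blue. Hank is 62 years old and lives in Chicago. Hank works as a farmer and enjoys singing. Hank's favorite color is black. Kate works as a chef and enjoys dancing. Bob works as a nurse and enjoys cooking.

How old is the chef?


The chef is Kate, age 24

24


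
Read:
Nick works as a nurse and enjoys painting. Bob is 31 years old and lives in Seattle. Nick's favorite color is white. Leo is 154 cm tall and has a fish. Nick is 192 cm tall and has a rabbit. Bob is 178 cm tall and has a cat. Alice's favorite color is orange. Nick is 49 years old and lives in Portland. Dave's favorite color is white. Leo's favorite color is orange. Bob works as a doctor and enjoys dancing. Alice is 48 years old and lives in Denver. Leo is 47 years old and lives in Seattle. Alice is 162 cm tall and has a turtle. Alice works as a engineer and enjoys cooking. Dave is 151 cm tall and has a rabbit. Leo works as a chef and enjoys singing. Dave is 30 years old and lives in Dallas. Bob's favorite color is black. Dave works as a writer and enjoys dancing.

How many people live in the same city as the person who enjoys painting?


Person with hobby painting is Nick, city Portland. Count = 1

1


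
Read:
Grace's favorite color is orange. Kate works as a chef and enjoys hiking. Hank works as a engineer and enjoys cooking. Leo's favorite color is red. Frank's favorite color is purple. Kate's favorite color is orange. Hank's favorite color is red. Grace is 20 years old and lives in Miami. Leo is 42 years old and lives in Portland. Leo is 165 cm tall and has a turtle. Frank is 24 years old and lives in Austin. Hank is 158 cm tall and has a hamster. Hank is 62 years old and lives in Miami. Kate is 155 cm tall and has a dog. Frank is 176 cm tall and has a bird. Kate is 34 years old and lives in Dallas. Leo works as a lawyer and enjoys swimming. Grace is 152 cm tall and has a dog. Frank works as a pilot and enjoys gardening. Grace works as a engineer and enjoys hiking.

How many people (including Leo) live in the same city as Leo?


Leo lives in Portland. Count = 1

1


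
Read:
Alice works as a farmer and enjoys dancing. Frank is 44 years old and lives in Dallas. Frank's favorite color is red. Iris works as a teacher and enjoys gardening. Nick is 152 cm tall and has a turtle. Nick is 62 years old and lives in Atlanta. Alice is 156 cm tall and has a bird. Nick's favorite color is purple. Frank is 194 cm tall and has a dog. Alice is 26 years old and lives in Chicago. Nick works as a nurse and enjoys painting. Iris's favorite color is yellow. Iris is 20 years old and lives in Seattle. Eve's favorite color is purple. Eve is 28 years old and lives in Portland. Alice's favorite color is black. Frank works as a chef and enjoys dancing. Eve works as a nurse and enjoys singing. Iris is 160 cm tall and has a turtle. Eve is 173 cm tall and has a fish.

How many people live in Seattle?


Count in Seattle: 1

1


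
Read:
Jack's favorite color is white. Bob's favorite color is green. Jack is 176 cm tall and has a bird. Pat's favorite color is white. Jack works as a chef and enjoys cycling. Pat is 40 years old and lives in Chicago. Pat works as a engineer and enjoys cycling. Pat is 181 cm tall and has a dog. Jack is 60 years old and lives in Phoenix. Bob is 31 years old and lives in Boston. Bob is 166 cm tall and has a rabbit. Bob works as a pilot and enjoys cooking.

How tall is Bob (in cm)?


Bob is 166 cm tall

166


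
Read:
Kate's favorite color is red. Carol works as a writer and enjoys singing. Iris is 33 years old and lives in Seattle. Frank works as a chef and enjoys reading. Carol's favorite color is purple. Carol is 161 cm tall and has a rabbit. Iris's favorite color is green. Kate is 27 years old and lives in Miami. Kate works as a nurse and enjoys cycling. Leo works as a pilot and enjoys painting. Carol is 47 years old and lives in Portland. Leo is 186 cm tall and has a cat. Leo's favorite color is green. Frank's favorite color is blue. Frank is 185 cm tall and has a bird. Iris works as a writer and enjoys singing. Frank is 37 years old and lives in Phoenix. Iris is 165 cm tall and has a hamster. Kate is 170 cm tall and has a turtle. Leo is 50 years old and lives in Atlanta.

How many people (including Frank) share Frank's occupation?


Frank is a chef. Count = 1

1


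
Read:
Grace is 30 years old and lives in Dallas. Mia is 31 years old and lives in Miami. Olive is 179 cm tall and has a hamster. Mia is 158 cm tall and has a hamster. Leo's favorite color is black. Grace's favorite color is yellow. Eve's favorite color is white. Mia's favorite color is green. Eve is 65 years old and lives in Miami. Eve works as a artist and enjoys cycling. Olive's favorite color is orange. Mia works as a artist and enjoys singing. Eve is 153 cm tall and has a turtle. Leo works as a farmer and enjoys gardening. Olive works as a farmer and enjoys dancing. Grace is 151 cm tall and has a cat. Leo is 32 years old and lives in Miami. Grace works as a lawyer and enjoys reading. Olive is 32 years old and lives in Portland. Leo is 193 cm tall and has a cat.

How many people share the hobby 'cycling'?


Count: 1

1


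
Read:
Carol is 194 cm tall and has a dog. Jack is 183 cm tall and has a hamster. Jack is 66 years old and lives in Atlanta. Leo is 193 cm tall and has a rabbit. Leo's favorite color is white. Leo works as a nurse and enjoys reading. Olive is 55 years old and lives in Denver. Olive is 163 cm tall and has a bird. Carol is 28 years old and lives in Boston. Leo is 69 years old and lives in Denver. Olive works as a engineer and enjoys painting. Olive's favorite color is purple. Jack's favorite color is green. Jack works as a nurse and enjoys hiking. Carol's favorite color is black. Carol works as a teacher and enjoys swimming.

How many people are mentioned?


People: Leo, Olive, Jack, Carol. Count = 4

4


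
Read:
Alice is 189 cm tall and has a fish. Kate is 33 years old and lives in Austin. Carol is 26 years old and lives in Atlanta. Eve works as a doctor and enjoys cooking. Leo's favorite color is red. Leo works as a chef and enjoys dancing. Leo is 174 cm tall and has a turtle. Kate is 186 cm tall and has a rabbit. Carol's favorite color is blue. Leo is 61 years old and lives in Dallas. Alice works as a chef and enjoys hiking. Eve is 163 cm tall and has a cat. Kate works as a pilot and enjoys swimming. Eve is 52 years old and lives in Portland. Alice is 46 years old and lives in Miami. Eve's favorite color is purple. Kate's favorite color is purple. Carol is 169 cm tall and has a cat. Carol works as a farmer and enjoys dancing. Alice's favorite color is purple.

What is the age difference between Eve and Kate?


|52 - 33| = 19

19


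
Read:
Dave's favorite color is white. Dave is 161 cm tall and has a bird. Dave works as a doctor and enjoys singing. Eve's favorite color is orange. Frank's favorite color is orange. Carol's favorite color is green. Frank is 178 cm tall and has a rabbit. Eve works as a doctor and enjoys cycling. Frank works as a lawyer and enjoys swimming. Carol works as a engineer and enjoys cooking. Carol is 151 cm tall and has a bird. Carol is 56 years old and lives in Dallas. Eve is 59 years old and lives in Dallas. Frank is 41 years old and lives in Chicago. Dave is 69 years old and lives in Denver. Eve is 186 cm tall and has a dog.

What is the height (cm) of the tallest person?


Tallest: Eve at 186 cm

186


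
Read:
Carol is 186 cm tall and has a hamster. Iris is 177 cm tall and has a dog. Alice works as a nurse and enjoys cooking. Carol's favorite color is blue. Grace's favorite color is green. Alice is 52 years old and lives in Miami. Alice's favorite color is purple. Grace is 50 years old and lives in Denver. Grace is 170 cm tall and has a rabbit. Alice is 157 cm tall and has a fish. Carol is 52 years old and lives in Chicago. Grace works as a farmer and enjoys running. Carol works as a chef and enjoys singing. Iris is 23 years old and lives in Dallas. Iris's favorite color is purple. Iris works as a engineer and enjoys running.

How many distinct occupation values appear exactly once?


Unique occupation values: 4

4


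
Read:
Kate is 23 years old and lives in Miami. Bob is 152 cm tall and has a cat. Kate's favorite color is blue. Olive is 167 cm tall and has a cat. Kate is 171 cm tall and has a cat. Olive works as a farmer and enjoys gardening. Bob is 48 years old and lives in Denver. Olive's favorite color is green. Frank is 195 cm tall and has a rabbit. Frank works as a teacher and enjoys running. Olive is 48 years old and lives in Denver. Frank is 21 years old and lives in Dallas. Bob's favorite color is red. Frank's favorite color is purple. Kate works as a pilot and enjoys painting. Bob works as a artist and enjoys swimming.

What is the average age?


Sum=140, n=4, avg=35

35


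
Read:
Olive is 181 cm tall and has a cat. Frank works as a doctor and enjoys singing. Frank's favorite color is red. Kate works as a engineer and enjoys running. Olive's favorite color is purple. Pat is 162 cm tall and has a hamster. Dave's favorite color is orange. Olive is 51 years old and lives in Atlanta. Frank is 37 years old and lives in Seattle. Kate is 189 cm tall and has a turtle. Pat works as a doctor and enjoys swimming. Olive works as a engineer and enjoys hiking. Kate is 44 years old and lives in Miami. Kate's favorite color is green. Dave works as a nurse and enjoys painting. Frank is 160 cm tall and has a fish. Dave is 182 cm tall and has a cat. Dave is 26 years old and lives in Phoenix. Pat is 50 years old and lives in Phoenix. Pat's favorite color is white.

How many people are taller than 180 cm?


Taller than 180: 3

3


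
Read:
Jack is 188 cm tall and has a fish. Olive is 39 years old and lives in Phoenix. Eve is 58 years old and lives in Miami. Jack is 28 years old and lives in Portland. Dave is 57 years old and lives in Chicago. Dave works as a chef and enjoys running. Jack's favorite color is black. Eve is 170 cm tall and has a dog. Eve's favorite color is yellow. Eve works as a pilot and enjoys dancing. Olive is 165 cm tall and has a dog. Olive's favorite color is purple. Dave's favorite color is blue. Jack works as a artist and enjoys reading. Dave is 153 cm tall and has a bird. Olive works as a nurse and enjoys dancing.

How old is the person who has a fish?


Person with fish is Jack, age 28

28


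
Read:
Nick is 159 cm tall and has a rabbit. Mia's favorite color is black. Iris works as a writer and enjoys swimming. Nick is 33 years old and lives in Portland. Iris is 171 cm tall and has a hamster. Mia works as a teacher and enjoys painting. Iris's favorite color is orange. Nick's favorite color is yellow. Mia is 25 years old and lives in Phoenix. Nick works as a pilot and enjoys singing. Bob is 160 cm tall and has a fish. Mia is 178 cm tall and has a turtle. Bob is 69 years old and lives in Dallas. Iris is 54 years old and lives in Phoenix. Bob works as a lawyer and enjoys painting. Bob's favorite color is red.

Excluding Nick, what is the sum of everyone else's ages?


Sum (excluding Nick): 148

148


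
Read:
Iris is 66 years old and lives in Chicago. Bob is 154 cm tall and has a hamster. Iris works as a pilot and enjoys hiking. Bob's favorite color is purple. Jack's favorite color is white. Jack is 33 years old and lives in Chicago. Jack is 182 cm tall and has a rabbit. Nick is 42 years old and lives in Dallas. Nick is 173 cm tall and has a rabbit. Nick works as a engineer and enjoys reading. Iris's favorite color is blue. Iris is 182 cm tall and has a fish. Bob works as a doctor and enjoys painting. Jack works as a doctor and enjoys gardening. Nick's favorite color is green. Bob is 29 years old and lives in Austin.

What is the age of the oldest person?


Oldest: Iris at 66

66


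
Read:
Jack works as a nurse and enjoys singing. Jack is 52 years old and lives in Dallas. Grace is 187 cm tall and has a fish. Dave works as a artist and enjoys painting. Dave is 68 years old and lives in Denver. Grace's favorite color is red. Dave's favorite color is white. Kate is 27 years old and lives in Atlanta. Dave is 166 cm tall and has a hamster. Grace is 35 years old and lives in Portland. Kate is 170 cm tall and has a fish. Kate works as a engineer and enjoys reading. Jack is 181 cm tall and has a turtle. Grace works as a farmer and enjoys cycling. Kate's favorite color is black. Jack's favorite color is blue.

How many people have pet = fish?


Count: 2

2


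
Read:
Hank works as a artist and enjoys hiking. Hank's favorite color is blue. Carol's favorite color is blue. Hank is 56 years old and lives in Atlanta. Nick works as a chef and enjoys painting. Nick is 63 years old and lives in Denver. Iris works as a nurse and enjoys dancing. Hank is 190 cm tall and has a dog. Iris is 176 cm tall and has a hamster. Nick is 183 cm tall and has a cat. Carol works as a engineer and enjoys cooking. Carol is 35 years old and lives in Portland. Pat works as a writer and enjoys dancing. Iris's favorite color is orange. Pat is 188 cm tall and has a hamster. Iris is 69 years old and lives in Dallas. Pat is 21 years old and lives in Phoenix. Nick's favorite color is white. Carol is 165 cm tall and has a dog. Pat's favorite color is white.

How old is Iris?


Iris is 69 years old

69


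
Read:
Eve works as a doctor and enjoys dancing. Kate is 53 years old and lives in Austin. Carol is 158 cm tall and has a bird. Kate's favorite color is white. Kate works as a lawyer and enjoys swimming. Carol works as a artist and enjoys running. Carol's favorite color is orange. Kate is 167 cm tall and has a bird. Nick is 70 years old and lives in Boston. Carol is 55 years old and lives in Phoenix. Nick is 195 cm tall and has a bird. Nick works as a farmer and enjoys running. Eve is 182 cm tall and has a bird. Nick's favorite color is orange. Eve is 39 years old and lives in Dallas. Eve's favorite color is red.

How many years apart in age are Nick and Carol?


70 vs 55, diff = 15

15


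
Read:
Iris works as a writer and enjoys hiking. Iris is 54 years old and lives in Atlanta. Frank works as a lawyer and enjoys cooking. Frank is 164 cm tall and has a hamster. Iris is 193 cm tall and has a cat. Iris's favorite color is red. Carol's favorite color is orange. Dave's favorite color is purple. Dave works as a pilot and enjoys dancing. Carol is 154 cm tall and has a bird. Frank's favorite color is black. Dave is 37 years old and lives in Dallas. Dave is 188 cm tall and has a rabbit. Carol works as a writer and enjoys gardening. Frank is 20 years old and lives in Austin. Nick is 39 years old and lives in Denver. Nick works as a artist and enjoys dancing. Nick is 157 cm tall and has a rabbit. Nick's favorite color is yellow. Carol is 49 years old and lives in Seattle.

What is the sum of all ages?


49+37+39+20+54 = 199

199


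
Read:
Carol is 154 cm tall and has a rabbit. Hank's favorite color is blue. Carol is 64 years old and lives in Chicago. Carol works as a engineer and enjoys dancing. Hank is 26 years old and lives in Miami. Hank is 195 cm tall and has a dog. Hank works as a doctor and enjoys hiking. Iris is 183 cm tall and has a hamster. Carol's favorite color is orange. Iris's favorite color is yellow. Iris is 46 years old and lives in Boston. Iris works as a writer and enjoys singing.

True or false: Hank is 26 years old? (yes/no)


Hank is actually 26. yes

yes


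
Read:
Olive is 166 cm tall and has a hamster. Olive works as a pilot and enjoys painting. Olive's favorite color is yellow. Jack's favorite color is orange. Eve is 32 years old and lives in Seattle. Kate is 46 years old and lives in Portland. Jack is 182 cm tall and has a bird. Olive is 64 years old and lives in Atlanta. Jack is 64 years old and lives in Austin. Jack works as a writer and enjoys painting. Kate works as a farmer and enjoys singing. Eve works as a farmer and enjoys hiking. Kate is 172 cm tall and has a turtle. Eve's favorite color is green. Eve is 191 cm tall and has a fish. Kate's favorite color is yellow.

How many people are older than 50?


Filter: 2

2


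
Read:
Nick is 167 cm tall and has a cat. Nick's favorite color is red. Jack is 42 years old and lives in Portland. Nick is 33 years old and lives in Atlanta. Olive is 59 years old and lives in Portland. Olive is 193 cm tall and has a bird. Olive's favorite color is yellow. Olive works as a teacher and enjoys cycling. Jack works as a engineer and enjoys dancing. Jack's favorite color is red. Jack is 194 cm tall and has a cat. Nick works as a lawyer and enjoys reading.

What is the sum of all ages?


59+33+42 = 134

134


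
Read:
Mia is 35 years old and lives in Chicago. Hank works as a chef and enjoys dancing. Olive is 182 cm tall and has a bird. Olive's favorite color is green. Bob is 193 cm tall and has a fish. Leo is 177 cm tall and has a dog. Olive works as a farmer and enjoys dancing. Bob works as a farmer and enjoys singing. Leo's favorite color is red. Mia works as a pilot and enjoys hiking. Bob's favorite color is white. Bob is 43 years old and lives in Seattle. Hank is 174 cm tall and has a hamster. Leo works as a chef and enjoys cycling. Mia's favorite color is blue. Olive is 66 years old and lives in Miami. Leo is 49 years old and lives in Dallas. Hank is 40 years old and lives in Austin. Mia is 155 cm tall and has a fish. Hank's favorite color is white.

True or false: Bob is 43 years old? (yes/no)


Bob is actually 43. yes

yes


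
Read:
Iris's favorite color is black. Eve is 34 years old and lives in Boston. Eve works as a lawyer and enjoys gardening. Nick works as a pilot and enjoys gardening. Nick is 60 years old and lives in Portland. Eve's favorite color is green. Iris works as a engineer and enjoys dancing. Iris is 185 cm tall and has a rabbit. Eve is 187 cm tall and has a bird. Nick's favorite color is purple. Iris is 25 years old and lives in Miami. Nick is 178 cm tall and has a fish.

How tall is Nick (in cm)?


Nick is 178 cm tall

178


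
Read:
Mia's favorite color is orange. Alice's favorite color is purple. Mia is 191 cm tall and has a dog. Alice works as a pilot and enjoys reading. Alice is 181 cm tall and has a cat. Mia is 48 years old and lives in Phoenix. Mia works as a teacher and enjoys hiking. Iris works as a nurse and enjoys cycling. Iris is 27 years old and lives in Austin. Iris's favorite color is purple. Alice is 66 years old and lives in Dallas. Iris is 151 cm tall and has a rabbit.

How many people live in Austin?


Count in Austin: 1

1


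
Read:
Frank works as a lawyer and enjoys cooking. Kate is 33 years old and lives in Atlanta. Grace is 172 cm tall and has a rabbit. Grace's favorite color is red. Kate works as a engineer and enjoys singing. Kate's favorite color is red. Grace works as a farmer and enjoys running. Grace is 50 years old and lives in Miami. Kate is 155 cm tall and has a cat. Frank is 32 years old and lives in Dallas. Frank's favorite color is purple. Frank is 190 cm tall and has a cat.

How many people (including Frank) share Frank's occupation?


Frank is a lawyer. Count = 1

1


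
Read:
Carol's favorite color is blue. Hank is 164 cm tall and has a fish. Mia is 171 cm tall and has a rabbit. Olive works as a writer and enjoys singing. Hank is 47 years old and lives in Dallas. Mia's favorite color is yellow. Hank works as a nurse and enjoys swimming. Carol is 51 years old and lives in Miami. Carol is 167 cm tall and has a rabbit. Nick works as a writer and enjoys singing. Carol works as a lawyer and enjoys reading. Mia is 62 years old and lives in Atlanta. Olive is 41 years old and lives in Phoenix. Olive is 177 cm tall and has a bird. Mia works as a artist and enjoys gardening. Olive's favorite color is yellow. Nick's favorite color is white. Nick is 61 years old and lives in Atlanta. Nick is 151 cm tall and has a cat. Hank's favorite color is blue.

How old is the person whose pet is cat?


Person with pet=cat is Nick, age 61

61


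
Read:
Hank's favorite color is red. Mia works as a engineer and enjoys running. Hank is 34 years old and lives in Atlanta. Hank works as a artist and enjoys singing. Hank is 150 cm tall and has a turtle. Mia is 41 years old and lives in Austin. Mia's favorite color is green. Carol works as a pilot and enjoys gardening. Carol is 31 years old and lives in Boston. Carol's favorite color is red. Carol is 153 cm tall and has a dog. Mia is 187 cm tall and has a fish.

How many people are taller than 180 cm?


Taller than 180: 1

1


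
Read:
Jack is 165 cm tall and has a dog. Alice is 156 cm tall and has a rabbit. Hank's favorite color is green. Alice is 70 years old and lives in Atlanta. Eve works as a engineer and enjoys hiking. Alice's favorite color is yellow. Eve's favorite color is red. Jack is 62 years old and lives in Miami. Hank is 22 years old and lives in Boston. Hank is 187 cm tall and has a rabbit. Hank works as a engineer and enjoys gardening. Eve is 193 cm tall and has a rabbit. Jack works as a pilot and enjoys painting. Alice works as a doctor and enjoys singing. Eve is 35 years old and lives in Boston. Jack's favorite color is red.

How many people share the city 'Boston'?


Count: 2

2


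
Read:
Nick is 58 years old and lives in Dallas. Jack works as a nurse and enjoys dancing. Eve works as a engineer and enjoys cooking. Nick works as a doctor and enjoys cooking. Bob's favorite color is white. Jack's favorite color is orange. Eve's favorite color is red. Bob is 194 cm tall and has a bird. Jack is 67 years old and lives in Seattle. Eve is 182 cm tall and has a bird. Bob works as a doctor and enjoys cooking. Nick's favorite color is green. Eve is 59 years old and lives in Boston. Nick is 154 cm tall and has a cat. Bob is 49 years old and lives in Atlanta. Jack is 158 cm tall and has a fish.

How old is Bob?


Bob is 49 years old

49


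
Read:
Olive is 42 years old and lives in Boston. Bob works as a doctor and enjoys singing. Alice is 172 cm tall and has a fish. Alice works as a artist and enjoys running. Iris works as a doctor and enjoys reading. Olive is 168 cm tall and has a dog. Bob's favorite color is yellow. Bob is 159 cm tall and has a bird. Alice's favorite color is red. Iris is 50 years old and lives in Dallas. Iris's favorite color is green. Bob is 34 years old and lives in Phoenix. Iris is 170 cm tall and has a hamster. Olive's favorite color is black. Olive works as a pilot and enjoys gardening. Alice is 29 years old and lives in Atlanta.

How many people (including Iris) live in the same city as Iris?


Iris lives in Dallas. Count = 1

1


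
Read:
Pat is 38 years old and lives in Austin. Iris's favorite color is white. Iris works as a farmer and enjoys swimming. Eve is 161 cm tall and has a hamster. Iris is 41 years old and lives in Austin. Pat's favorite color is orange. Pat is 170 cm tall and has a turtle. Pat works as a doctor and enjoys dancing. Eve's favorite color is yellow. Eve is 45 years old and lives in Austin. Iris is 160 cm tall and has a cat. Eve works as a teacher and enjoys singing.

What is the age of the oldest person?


Oldest: Eve at 45

45


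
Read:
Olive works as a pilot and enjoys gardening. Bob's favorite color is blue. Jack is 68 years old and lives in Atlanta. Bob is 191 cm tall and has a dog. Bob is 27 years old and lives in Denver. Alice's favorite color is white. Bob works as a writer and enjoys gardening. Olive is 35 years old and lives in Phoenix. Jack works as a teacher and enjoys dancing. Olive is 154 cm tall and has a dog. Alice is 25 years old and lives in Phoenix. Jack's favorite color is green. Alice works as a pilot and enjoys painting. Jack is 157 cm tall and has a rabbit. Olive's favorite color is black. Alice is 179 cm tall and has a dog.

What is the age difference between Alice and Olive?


|25 - 35| = 10

10


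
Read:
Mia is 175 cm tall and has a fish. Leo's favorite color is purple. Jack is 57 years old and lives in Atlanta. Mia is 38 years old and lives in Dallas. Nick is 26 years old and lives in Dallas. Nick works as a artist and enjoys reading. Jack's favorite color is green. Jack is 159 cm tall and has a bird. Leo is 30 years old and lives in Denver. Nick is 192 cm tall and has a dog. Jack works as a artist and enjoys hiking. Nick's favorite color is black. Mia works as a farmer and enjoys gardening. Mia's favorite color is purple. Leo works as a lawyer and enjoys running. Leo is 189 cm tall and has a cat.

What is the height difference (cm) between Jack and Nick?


|159 - 192| = 33

33


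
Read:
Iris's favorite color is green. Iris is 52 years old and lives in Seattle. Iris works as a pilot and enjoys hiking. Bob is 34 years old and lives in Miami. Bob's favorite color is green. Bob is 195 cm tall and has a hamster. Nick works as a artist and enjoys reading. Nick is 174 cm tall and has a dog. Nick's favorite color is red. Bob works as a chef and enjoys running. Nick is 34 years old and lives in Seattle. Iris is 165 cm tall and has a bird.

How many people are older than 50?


Filter: 1

1


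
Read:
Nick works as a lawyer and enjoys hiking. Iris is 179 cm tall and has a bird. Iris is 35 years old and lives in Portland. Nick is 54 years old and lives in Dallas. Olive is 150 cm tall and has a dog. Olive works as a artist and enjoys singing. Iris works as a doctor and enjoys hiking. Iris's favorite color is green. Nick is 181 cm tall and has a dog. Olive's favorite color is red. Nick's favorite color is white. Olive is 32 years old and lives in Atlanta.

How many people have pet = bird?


Count: 1

1


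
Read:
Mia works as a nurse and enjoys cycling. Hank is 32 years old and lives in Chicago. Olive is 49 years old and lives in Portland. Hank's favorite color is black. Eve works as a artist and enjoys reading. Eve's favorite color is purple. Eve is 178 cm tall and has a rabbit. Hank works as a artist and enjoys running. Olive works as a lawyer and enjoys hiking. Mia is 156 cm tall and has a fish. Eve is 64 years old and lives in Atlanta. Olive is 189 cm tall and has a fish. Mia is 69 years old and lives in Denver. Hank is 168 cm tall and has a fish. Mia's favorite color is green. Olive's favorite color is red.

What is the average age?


Sum=214, n=4, avg=53.5

53.5


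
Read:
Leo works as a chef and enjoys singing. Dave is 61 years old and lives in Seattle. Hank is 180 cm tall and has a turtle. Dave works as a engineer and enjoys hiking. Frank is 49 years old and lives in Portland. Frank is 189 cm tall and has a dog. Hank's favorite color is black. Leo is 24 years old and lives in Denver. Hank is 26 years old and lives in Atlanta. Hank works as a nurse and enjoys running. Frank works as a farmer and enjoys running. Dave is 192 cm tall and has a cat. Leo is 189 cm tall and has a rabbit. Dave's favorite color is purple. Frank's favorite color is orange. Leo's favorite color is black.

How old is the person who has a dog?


Person with dog is Frank, age 49

49


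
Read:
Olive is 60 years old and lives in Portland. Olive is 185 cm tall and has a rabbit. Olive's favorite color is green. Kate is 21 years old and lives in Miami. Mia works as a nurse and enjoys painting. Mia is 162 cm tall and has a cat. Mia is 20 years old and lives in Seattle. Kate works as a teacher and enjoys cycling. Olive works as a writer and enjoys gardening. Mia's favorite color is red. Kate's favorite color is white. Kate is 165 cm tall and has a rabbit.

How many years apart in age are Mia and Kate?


20 vs 21, diff = 1

1


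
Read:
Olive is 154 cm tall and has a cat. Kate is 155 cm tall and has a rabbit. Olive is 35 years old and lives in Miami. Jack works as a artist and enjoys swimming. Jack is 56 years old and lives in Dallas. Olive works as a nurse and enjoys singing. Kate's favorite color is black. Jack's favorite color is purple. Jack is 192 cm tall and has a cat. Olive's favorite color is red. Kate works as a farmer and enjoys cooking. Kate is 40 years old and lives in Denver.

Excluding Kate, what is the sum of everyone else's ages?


Sum (excluding Kate): 91

91


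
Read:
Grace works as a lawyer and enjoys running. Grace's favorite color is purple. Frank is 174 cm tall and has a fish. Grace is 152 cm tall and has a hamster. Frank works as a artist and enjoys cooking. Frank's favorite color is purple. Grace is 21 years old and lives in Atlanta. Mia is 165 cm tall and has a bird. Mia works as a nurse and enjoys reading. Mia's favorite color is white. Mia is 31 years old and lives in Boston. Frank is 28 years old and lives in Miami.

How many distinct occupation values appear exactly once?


Unique occupation values: 3

3


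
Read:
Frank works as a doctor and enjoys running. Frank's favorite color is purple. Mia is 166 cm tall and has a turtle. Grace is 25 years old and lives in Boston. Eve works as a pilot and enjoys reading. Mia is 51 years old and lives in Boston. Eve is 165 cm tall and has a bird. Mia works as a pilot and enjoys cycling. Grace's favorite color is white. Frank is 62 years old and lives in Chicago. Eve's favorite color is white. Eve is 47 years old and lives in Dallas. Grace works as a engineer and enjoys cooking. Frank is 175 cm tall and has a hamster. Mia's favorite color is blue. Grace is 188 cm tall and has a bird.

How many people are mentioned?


People: Eve, Mia, Grace, Frank. Count = 4

4


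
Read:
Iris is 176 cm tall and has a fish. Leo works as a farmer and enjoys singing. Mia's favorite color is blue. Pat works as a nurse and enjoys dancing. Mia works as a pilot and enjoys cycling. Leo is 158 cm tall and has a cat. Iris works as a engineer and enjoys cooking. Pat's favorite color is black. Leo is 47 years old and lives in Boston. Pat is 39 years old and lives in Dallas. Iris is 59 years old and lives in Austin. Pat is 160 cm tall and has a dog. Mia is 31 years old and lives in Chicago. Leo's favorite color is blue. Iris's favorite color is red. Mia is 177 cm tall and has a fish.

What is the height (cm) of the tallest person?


Tallest: Mia at 177 cm

177


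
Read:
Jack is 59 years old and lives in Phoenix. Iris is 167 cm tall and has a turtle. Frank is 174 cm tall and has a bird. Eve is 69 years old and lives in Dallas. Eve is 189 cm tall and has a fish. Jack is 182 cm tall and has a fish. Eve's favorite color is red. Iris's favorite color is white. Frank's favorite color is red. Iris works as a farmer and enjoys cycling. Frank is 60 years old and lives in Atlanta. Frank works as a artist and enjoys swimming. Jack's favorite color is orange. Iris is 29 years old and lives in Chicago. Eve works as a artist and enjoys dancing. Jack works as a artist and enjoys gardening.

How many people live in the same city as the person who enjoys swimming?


Person with hobby swimming is Frank, city Atlanta. Count = 1

1


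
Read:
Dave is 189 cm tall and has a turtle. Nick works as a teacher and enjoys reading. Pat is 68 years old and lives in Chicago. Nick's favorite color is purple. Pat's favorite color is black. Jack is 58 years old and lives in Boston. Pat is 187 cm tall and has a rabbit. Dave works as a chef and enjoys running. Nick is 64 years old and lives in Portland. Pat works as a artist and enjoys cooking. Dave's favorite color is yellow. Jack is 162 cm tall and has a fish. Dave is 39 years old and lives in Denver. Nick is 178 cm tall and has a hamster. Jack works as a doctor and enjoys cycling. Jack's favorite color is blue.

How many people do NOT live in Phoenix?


Not in Phoenix: 4

4


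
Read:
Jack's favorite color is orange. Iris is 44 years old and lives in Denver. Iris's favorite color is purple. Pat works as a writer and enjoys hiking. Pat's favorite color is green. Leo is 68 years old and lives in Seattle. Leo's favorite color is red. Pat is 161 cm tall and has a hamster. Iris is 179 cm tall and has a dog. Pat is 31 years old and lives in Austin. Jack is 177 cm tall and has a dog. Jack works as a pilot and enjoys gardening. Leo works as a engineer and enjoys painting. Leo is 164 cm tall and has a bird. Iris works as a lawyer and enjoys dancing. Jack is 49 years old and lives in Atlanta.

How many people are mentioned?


People: Iris, Pat, Jack, Leo. Count = 4

4


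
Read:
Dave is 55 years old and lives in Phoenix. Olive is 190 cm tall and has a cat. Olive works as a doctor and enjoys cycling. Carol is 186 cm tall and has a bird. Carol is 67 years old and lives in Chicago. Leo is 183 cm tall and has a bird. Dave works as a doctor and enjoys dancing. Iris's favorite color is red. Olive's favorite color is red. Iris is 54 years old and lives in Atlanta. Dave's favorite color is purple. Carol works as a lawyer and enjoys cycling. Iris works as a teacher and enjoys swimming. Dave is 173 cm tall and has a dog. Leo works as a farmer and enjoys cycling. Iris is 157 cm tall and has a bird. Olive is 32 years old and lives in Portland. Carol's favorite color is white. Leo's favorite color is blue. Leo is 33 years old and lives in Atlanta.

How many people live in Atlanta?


Count in Atlanta: 2

2


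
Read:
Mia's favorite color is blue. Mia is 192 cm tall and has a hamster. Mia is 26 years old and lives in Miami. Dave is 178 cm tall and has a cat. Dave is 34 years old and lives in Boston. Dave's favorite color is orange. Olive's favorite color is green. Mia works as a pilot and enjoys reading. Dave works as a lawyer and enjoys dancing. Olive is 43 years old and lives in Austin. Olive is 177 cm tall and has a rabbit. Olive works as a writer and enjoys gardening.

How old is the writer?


The writer is Olive, age 43

43


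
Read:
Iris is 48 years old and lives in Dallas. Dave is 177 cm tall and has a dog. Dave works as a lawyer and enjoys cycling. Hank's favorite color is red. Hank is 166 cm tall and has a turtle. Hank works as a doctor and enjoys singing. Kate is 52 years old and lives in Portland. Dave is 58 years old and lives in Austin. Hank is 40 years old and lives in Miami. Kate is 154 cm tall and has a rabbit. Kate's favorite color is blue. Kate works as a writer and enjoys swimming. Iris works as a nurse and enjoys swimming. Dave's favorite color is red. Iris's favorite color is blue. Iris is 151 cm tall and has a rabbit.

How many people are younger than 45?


Filter: 1

1


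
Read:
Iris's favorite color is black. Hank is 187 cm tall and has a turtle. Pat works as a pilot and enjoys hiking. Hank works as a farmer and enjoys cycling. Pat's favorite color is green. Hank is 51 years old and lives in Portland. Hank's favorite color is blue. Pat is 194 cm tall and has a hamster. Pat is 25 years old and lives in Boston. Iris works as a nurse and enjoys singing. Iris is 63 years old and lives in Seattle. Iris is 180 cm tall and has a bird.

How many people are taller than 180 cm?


Taller than 180: 2

2


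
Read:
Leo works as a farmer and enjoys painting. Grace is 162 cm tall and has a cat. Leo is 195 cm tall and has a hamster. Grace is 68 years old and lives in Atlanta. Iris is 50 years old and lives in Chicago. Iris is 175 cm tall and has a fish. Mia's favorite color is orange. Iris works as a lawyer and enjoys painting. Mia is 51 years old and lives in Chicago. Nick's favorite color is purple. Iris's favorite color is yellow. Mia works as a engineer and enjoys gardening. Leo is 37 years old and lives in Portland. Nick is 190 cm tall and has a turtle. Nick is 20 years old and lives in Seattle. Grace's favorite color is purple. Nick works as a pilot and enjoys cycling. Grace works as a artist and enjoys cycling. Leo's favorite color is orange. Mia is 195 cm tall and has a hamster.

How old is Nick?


Nick is 20 years old

20


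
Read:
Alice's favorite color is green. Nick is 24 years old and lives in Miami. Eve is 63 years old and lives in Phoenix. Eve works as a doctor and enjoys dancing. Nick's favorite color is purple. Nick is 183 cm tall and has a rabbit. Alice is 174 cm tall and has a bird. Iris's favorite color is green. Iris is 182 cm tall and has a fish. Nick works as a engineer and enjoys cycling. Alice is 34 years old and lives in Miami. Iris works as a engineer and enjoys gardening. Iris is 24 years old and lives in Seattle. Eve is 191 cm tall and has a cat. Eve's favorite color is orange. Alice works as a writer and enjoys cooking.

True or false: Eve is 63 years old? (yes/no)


Eve is actually 63. yes

yes


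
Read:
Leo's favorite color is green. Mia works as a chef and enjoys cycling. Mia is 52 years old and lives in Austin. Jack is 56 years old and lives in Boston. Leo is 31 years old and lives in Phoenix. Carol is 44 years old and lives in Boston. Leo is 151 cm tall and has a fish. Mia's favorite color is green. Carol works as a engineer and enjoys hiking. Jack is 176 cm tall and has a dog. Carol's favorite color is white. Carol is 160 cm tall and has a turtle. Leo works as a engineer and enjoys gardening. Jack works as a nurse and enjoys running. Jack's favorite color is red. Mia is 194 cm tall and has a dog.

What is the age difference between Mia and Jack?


|52 - 56| = 4

4


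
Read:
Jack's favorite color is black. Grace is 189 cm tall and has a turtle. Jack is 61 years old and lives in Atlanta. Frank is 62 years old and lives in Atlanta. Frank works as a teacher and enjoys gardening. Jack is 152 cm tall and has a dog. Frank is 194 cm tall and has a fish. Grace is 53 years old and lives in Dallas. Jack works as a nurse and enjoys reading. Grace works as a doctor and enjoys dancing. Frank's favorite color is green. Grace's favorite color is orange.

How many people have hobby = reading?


Count: 1

1


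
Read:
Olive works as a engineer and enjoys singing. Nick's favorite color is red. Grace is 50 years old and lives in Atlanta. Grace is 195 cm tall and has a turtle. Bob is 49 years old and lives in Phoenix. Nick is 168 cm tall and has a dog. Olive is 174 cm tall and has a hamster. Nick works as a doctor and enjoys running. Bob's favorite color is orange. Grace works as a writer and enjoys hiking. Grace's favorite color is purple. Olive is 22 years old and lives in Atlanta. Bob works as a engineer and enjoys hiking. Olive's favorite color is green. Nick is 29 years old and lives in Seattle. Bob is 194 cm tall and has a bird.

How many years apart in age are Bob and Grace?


49 vs 50, diff = 1

1


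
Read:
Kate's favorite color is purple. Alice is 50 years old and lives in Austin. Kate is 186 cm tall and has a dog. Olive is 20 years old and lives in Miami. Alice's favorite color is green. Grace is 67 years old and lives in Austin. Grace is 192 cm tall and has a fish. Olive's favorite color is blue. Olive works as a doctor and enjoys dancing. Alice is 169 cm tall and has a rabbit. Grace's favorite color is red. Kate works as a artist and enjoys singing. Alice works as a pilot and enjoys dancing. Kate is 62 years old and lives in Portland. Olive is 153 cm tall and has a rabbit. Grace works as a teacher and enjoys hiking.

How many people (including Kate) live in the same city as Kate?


Kate lives in Portland. Count = 1

1


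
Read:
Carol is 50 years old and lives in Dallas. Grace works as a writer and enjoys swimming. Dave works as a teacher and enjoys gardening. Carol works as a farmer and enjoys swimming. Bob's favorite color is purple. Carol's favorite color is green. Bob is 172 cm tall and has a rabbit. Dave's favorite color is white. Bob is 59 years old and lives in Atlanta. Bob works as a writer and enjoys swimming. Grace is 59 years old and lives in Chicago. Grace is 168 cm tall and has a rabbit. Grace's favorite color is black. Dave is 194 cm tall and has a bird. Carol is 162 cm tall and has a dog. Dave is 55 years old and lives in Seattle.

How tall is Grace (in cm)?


Grace is 168 cm tall

168
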